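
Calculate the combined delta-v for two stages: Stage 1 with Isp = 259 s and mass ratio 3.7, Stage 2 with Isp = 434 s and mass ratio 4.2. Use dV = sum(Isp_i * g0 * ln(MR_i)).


dV1 = 259 * 9.81 * ln(3.7) = 3324.2 m/s
dV2 = 434 * 9.81 * ln(4.2) = 6109.9 m/s
Total dV = 3324.2 + 6109.9 = 9434.1 m/s ~ 9434 m/s

9434 m/s


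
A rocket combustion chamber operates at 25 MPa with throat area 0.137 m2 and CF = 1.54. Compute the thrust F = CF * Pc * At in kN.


F = 1.54 * 25e6 * 0.137 = 5.2745e+06 N = 5274.5 kN

5274.5 kN


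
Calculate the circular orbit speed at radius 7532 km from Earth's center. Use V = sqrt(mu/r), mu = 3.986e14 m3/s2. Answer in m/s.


V = sqrt(3.986e14 / 7532000) = 7275 m/s

7275 m/s


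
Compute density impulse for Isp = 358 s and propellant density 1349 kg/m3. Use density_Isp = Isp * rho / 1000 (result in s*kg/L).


rho*Isp = 358 * 1349 / 1000 = 483 s*kg/L

483 s*kg/L


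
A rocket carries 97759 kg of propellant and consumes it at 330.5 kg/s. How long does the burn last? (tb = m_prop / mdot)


tb = 97759 / 330.5 = 295.8 s

295.8 s


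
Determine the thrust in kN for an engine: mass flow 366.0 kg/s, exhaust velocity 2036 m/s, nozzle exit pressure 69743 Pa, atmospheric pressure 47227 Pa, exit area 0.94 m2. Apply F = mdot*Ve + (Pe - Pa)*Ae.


F = 366.0 * 2036 + (69743 - 47227) * 0.94 = 766341.0 N = 766.3 kN

766.3 kN


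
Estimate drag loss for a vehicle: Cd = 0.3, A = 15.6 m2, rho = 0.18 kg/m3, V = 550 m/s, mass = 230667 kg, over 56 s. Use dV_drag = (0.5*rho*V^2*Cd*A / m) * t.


D = 0.5 * 0.18 * 550^2 * 0.3 * 15.6 = 127413.0 N
a = 127413.0 / 230667 = 0.5524 m/s2
dV = 0.5524 * 56 = 30.9 m/s

30.9 m/s


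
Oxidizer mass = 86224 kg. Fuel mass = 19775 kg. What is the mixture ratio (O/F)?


MR = 86224 / 19775 = 4.36

4.36


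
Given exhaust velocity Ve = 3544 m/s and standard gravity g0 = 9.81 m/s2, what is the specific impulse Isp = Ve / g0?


Isp = Ve / g0 = 3544 / 9.81 = 361.3 s

361.3 s


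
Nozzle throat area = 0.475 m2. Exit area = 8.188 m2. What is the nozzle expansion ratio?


AR = 8.188 / 0.475 = 17.2

17.2


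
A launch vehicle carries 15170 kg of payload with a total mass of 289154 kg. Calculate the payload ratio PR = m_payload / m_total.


PR = 15170 / 289154 = 0.0525

0.0525


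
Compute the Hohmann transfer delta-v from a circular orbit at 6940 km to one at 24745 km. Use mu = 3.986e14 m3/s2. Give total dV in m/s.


V1 = sqrt(mu/r1) = 7578.6 m/s
dV1 = V1*(sqrt(2*r2/(r1+r2)) - 1) = 1892.95 m/s
V2 = sqrt(mu/r2) = 4013.52 m/s
dV2 = V2*(1 - sqrt(2*r1/(r1+r2))) = 1357.12 m/s
Total dV = 3250 m/s

3250 m/s


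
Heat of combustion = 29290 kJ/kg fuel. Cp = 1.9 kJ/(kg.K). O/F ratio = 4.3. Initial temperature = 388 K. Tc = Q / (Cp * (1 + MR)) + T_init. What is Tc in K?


Tc = 29290 / (1.9 * (1 + 4.3)) + 388 = 3297 K

3297 K


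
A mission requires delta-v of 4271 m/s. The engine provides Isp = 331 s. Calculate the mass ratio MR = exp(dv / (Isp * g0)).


Ve = 331 * 9.81 = 3247.11 m/s
MR = exp(4271 / 3247.11) = 3.726

3.726


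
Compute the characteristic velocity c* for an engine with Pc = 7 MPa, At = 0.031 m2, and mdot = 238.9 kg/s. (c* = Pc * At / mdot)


c* = 7e6 * 0.031 / 238.9 = 908 m/s

908 m/s


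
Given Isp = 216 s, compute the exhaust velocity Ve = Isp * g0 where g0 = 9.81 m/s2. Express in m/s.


Ve = Isp * g0 = 216 * 9.81 = 2119.0 m/s

2119.0 m/s


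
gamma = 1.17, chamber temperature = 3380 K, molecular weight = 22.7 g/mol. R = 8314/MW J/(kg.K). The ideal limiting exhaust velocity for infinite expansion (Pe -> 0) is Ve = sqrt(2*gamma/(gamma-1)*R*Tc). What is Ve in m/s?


R = 8314 / 22.7 = 366.26 J/(kg.K)
Ve = sqrt(2 * 1.17 / (1.17 - 1) * 366.26 * 3380) = 4128 m/s

4128 m/s


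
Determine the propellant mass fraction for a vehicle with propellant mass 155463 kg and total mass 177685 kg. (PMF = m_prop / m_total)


PMF = 155463 / 177685 = 0.875

0.875


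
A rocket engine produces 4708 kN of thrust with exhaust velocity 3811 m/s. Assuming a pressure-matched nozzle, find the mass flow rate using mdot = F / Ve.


mdot = F / Ve = 4708000 / 3811 = 1235.4 kg/s

1235.4 kg/s


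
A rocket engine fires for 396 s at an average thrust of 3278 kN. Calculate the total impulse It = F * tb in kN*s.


It = 3278 * 396 = 1298088 kN*s

1298088 kN*s


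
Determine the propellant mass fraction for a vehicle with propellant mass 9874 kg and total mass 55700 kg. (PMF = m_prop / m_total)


PMF = 9874 / 55700 = 0.177

0.177


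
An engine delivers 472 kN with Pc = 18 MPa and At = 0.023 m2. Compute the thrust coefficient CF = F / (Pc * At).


CF = 472000 / (18e6 * 0.023) = 1.14

1.14


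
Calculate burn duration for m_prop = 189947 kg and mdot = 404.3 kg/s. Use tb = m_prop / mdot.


tb = 189947 / 404.3 = 469.8 s

469.8 s


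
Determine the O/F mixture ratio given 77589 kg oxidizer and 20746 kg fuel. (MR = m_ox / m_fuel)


MR = 77589 / 20746 = 3.74

3.74


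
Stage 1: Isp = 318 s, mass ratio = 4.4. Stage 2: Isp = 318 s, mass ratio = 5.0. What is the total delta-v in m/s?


dV1 = 318 * 9.81 * ln(4.4) = 4622.0 m/s
dV2 = 318 * 9.81 * ln(5.0) = 5020.8 m/s
Total dV = 4622.0 + 5020.8 = 9642.8 m/s ~ 9643 m/s

9643 m/s


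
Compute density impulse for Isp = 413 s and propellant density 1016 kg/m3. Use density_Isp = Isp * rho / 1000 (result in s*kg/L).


rho*Isp = 413 * 1016 / 1000 = 420 s*kg/L

420 s*kg/L


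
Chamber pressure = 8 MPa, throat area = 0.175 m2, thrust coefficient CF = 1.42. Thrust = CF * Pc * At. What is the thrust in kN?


F = 1.42 * 8e6 * 0.175 = 1.9880e+06 N = 1988.0 kN

1988.0 kN


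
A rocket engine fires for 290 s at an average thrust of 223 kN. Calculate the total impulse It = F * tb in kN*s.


It = 223 * 290 = 64670 kN*s

64670 kN*s


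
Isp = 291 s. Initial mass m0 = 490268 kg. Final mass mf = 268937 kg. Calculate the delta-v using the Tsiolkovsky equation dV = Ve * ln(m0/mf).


Ve = 291 * 9.81 = 2854.71 m/s
dV = 2854.71 * ln(490268/268937) = 1714 m/s

1714 m/s


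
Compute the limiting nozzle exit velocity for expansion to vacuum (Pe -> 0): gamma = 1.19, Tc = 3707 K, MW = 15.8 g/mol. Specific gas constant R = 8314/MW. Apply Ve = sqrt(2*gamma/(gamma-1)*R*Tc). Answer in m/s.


R = 8314 / 15.8 = 526.2 J/(kg.K)
Ve = sqrt(2 * 1.19 / (1.19 - 1) * 526.2 * 3707) = 4943 m/s

4943 m/s


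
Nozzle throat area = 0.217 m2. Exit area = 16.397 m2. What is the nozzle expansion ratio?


AR = 16.397 / 0.217 = 75.6

75.6


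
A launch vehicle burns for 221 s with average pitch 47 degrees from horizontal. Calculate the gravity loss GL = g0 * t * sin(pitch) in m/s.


GL = 9.81 * 221 * sin(47 deg) = 1586 m/s

1586 m/s


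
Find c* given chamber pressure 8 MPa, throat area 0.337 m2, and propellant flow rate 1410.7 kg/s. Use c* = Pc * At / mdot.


c* = 8e6 * 0.337 / 1410.7 = 1911 m/s

1911 m/s


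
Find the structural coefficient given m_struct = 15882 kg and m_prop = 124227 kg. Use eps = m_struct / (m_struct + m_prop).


eps = 15882 / (15882 + 124227) = 0.1134

0.1134


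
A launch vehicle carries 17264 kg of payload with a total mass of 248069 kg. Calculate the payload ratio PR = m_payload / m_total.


PR = 17264 / 248069 = 0.0696

0.0696


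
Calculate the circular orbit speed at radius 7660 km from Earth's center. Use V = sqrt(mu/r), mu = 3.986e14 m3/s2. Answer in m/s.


V = sqrt(3.986e14 / 7660000) = 7214 m/s

7214 m/s


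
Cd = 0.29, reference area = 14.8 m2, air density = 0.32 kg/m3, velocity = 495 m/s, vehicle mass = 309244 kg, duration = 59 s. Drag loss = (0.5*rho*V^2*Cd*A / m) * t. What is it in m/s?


D = 0.5 * 0.32 * 495^2 * 0.29 * 14.8 = 168263.57 N
a = 168263.57 / 309244 = 0.5441 m/s2
dV = 0.5441 * 59 = 32.1 m/s

32.1 m/s


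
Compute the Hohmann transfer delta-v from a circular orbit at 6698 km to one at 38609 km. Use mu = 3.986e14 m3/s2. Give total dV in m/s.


V1 = sqrt(mu/r1) = 7714.29 m/s
dV1 = V1*(sqrt(2*r2/(r1+r2)) - 1) = 2356.71 m/s
V2 = sqrt(mu/r2) = 3213.1 m/s
dV2 = V2*(1 - sqrt(2*r1/(r1+r2))) = 1465.95 m/s
Total dV = 3823 m/s

3823 m/s


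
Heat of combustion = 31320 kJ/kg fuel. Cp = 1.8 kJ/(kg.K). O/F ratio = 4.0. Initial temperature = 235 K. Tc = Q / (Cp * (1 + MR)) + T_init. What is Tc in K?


Tc = 31320 / (1.8 * (1 + 4.0)) + 235 = 3715 K

3715 K


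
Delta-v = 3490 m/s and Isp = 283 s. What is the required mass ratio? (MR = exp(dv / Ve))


Ve = 283 * 9.81 = 2776.23 m/s
MR = exp(3490 / 2776.23) = 3.515

3.515


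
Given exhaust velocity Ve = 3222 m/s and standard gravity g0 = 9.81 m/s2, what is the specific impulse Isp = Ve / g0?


Isp = Ve / g0 = 3222 / 9.81 = 328.4 s

328.4 s


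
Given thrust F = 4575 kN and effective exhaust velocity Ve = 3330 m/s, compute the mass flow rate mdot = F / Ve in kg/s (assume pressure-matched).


mdot = F / Ve = 4575000 / 3330 = 1373.9 kg/s

1373.9 kg/s


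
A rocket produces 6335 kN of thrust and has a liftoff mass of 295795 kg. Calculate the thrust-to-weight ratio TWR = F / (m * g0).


TWR = 6335000 / (295795 * 9.81) = 2.18

2.18


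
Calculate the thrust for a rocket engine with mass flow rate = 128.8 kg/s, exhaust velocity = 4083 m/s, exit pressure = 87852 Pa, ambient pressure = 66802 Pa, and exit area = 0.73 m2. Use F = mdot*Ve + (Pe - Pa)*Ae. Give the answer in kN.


F = 128.8 * 4083 + (87852 - 66802) * 0.73 = 541257.0 N = 541.3 kN

541.3 kN


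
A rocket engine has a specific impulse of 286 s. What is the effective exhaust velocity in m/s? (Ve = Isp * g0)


Ve = Isp * g0 = 286 * 9.81 = 2805.7 m/s

2805.7 m/s


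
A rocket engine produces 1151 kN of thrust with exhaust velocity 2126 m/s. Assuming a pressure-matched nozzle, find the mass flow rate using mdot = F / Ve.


mdot = F / Ve = 1151000 / 2126 = 541.4 kg/s

541.4 kg/s


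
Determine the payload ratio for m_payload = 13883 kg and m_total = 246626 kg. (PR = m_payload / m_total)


PR = 13883 / 246626 = 0.0563

0.0563


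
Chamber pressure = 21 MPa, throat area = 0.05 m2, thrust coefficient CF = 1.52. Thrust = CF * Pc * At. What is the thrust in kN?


F = 1.52 * 21e6 * 0.05 = 1.5960e+06 N = 1596.0 kN

1596.0 kN


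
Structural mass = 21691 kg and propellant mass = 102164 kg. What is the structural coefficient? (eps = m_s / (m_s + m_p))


eps = 21691 / (21691 + 102164) = 0.1751

0.1751


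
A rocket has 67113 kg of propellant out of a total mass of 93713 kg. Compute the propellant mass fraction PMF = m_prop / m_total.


PMF = 67113 / 93713 = 0.716

0.716


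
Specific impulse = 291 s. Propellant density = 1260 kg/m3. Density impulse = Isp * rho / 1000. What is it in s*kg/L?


rho*Isp = 291 * 1260 / 1000 = 367 s*kg/L

367 s*kg/L


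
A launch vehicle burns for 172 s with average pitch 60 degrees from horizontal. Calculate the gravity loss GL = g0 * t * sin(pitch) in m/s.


GL = 9.81 * 172 * sin(60 deg) = 1461 m/s

1461 m/s


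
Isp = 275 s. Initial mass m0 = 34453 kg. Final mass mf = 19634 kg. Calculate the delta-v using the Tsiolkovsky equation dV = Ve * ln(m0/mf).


Ve = 275 * 9.81 = 2697.75 m/s
dV = 2697.75 * ln(34453/19634) = 1517 m/s

1517 m/s


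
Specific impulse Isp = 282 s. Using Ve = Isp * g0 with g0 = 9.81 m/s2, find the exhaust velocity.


Ve = Isp * g0 = 282 * 9.81 = 2766.4 m/s

2766.4 m/s


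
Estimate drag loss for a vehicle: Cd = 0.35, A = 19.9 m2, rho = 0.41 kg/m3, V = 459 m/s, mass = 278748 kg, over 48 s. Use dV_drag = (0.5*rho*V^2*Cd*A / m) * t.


D = 0.5 * 0.41 * 459^2 * 0.35 * 19.9 = 300815.6 N
a = 300815.6 / 278748 = 1.0792 m/s2
dV = 1.0792 * 48 = 51.8 m/s

51.8 m/s


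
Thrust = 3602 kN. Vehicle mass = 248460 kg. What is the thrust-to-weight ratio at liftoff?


TWR = 3602000 / (248460 * 9.81) = 1.48

1.48


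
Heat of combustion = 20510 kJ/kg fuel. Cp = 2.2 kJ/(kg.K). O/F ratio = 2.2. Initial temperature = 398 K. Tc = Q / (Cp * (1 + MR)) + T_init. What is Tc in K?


Tc = 20510 / (2.2 * (1 + 2.2)) + 398 = 3311 K

3311 K


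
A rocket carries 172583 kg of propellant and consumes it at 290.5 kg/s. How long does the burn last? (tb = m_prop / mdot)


tb = 172583 / 290.5 = 594.1 s

594.1 s


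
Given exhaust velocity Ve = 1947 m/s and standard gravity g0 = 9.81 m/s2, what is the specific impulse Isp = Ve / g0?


Isp = Ve / g0 = 1947 / 9.81 = 198.5 s

198.5 s


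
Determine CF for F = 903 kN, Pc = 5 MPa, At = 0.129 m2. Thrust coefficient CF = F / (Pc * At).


CF = 903000 / (5e6 * 0.129) = 1.4

1.4


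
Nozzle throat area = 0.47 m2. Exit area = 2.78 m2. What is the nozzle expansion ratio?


AR = 2.78 / 0.47 = 5.9

5.9


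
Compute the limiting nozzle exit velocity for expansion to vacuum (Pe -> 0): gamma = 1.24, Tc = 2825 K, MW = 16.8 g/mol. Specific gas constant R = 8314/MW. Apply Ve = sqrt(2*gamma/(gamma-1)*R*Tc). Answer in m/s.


R = 8314 / 16.8 = 494.88 J/(kg.K)
Ve = sqrt(2 * 1.24 / (1.24 - 1) * 494.88 * 2825) = 3801 m/s

3801 m/s


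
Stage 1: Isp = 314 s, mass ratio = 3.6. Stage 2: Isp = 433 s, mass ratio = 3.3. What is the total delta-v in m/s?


dV1 = 314 * 9.81 * ln(3.6) = 3945.7 m/s
dV2 = 433 * 9.81 * ln(3.3) = 5071.5 m/s
Total dV = 3945.7 + 5071.5 = 9017.2 m/s ~ 9017 m/s

9017 m/s


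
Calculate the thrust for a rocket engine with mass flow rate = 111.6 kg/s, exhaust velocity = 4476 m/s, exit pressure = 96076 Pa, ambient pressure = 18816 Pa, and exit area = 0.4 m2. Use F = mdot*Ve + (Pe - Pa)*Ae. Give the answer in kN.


F = 111.6 * 4476 + (96076 - 18816) * 0.4 = 530426.0 N = 530.4 kN

530.4 kN


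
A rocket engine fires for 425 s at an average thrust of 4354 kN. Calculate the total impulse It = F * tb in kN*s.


It = 4354 * 425 = 1850450 kN*s

1850450 kN*s


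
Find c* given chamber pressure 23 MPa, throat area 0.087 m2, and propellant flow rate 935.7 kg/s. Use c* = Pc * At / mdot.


c* = 23e6 * 0.087 / 935.7 = 2139 m/s

2139 m/s


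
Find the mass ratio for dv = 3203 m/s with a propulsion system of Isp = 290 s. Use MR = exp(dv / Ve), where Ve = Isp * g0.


Ve = 290 * 9.81 = 2844.9 m/s
MR = exp(3203 / 2844.9) = 3.083

3.083


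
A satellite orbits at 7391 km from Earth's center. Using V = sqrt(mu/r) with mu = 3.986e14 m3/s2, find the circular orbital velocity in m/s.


V = sqrt(3.986e14 / 7391000) = 7344 m/s

7344 m/s


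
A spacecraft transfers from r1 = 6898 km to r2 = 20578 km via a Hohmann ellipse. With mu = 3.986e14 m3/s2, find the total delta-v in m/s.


V1 = sqrt(mu/r1) = 7601.64 m/s
dV1 = V1*(sqrt(2*r2/(r1+r2)) - 1) = 1701.88 m/s
V2 = sqrt(mu/r2) = 4401.16 m/s
dV2 = V2*(1 - sqrt(2*r1/(r1+r2))) = 1282.51 m/s
Total dV = 2984 m/s

2984 m/s


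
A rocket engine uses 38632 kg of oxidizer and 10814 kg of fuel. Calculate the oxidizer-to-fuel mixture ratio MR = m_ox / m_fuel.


MR = 38632 / 10814 = 3.57

3.57


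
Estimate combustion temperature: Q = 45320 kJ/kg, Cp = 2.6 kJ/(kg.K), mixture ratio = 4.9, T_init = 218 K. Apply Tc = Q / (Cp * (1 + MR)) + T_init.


Tc = 45320 / (2.6 * (1 + 4.9)) + 218 = 3172 K

3172 K


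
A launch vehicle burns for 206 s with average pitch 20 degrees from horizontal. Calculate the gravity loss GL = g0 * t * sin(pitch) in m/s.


GL = 9.81 * 206 * sin(20 deg) = 691 m/s

691 m/s


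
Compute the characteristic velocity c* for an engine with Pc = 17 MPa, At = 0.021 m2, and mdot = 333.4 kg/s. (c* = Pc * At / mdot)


c* = 17e6 * 0.021 / 333.4 = 1071 m/s

1071 m/s


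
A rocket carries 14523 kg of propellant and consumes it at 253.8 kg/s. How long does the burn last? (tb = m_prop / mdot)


tb = 14523 / 253.8 = 57.2 s

57.2 s


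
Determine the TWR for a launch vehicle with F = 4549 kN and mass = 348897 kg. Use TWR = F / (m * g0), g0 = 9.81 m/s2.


TWR = 4549000 / (348897 * 9.81) = 1.33

1.33


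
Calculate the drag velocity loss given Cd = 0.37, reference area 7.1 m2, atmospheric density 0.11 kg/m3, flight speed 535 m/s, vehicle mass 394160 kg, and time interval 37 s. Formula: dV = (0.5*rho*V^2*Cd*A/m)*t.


D = 0.5 * 0.11 * 535^2 * 0.37 * 7.1 = 41355.22 N
a = 41355.22 / 394160 = 0.1049 m/s2
dV = 0.1049 * 37 = 3.9 m/s

3.9 m/s


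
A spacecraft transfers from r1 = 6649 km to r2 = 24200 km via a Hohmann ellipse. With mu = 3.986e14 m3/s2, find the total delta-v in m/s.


V1 = sqrt(mu/r1) = 7742.67 m/s
dV1 = V1*(sqrt(2*r2/(r1+r2)) - 1) = 1955.57 m/s
V2 = sqrt(mu/r2) = 4058.46 m/s
dV2 = V2*(1 - sqrt(2*r1/(r1+r2))) = 1393.85 m/s
Total dV = 3349 m/s

3349 m/s


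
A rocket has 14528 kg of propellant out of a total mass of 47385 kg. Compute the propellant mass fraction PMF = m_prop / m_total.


PMF = 14528 / 47385 = 0.307

0.307


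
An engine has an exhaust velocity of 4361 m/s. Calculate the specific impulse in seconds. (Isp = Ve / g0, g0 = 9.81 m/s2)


Isp = Ve / g0 = 4361 / 9.81 = 444.5 s

444.5 s


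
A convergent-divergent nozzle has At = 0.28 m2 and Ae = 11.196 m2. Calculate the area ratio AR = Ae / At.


AR = 11.196 / 0.28 = 40.0

40.0


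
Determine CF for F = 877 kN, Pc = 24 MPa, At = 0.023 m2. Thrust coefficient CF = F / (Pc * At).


CF = 877000 / (24e6 * 0.023) = 1.59

1.59


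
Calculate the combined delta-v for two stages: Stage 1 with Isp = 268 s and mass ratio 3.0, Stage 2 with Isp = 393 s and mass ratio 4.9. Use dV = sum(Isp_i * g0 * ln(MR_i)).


dV1 = 268 * 9.81 * ln(3.0) = 2888.3 m/s
dV2 = 393 * 9.81 * ln(4.9) = 6127.0 m/s
Total dV = 2888.3 + 6127.0 = 9015.3 m/s ~ 9015 m/s

9015 m/s


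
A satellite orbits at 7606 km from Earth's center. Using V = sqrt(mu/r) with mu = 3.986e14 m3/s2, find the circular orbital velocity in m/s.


V = sqrt(3.986e14 / 7606000) = 7239 m/s

7239 m/s


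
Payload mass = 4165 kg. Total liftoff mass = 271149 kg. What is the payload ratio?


PR = 4165 / 271149 = 0.0154

0.0154


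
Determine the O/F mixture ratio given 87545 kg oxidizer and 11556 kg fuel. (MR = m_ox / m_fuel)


MR = 87545 / 11556 = 7.58

7.58


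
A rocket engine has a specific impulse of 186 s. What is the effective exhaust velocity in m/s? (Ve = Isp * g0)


Ve = Isp * g0 = 186 * 9.81 = 1824.7 m/s

1824.7 m/s


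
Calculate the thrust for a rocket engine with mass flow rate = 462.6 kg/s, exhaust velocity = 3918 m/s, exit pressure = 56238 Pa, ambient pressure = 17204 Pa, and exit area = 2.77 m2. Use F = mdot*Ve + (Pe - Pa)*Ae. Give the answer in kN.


F = 462.6 * 3918 + (56238 - 17204) * 2.77 = 1.9206e+06 N = 1920.6 kN

1920.6 kN


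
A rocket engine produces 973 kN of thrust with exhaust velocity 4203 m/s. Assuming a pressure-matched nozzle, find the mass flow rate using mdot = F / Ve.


mdot = F / Ve = 973000 / 4203 = 231.5 kg/s

231.5 kg/s


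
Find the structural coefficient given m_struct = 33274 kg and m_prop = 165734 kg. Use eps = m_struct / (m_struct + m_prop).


eps = 33274 / (33274 + 165734) = 0.1672

0.1672


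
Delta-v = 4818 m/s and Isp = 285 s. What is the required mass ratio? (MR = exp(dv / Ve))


Ve = 285 * 9.81 = 2795.85 m/s
MR = exp(4818 / 2795.85) = 5.603

5.603


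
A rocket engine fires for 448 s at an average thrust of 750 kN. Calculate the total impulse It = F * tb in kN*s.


It = 750 * 448 = 336000 kN*s

336000 kN*s


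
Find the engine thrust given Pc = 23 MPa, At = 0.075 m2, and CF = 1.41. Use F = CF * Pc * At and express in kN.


F = 1.41 * 23e6 * 0.075 = 2.4322e+06 N = 2432.2 kN

2432.2 kN


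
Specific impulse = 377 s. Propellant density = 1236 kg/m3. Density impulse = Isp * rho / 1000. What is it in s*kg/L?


rho*Isp = 377 * 1236 / 1000 = 466 s*kg/L

466 s*kg/L


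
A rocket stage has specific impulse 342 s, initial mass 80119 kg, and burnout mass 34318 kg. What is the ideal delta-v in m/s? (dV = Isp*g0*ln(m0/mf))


Ve = 342 * 9.81 = 3355.02 m/s
dV = 3355.02 * ln(80119/34318) = 2845 m/s

2845 m/s


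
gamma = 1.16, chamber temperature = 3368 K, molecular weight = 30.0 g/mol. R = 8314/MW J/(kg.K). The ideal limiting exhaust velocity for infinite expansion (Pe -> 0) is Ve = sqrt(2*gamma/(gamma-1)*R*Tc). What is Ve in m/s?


R = 8314 / 30.0 = 277.13 J/(kg.K)
Ve = sqrt(2 * 1.16 / (1.16 - 1) * 277.13 * 3368) = 3679 m/s

3679 m/s


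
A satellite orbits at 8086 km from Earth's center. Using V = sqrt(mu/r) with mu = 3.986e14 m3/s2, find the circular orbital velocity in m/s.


V = sqrt(3.986e14 / 8086000) = 7021 m/s

7021 m/s


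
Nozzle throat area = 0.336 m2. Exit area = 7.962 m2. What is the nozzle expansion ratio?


AR = 7.962 / 0.336 = 23.7

23.7


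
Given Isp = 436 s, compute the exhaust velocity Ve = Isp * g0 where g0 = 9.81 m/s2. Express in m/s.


Ve = Isp * g0 = 436 * 9.81 = 4277.2 m/s

4277.2 m/s


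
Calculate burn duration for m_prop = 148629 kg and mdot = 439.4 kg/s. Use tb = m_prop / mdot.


tb = 148629 / 439.4 = 338.3 s

338.3 s


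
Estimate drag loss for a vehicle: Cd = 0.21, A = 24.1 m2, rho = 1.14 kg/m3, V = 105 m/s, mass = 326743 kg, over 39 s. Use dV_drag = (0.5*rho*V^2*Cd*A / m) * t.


D = 0.5 * 1.14 * 105^2 * 0.21 * 24.1 = 31804.59 N
a = 31804.59 / 326743 = 0.0973 m/s2
dV = 0.0973 * 39 = 3.8 m/s

3.8 m/s


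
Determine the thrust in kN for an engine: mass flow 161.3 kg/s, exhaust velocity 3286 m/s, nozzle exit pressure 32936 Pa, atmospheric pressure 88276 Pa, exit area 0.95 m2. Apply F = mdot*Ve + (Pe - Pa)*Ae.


F = 161.3 * 3286 + (32936 - 88276) * 0.95 = 477459.0 N = 477.5 kN

477.5 kN


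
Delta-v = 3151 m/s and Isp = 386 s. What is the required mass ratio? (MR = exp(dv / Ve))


Ve = 386 * 9.81 = 3786.66 m/s
MR = exp(3151 / 3786.66) = 2.298

2.298


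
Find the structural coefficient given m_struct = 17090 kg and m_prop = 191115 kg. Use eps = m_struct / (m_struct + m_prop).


eps = 17090 / (17090 + 191115) = 0.0821

0.0821


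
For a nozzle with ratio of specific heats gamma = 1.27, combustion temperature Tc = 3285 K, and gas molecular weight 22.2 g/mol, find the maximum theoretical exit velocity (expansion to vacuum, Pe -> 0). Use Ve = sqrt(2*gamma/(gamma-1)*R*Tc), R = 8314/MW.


R = 8314 / 22.2 = 374.5 J/(kg.K)
Ve = sqrt(2 * 1.27 / (1.27 - 1) * 374.5 * 3285) = 3402 m/s

3402 m/s


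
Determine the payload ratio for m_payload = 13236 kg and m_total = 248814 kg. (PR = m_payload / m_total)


PR = 13236 / 248814 = 0.0532

0.0532


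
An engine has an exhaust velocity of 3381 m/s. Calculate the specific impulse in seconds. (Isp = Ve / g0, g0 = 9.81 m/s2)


Isp = Ve / g0 = 3381 / 9.81 = 344.6 s

344.6 s


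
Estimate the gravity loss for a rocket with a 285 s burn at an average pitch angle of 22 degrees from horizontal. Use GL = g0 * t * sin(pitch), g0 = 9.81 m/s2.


GL = 9.81 * 285 * sin(22 deg) = 1047 m/s

1047 m/s


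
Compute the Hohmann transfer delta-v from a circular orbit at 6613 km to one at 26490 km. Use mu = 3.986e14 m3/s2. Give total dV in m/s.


V1 = sqrt(mu/r1) = 7763.71 m/s
dV1 = V1*(sqrt(2*r2/(r1+r2)) - 1) = 2058.1 m/s
V2 = sqrt(mu/r2) = 3879.07 m/s
dV2 = V2*(1 - sqrt(2*r1/(r1+r2))) = 1427.14 m/s
Total dV = 3485 m/s

3485 m/s


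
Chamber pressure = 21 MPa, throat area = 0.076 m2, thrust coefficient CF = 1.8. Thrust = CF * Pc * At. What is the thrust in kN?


F = 1.8 * 21e6 * 0.076 = 2.8728e+06 N = 2872.8 kN

2872.8 kN


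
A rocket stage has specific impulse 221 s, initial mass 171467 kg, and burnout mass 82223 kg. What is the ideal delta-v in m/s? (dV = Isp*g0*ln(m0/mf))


Ve = 221 * 9.81 = 2168.01 m/s
dV = 2168.01 * ln(171467/82223) = 1593 m/s

1593 m/s


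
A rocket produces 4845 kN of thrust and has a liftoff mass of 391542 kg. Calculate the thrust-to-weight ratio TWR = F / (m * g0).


TWR = 4845000 / (391542 * 9.81) = 1.26

1.26


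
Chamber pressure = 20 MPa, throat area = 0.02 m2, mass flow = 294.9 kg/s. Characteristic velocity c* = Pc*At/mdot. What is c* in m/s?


c* = 20e6 * 0.02 / 294.9 = 1356 m/s

1356 m/s


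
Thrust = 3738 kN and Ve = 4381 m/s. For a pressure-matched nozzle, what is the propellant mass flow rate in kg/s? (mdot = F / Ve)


mdot = F / Ve = 3738000 / 4381 = 853.2 kg/s

853.2 kg/s


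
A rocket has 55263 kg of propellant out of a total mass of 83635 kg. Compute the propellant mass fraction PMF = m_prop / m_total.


PMF = 55263 / 83635 = 0.661

0.661


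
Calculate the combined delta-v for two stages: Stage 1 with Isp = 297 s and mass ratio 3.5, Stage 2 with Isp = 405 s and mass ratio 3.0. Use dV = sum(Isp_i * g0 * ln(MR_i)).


dV1 = 297 * 9.81 * ln(3.5) = 3650.0 m/s
dV2 = 405 * 9.81 * ln(3.0) = 4364.8 m/s
Total dV = 3650.0 + 4364.8 = 8014.8 m/s ~ 8015 m/s

8015 m/s


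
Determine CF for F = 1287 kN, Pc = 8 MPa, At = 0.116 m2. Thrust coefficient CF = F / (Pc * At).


CF = 1287000 / (8e6 * 0.116) = 1.39

1.39


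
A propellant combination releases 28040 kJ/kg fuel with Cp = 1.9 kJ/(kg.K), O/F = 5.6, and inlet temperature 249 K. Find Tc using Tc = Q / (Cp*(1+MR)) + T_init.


Tc = 28040 / (1.9 * (1 + 5.6)) + 249 = 2485 K

2485 K


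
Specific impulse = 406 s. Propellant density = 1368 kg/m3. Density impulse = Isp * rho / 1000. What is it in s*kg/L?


rho*Isp = 406 * 1368 / 1000 = 555 s*kg/L

555 s*kg/L


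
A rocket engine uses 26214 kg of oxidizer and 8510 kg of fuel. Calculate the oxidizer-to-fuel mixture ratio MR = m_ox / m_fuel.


MR = 26214 / 8510 = 3.08

3.08


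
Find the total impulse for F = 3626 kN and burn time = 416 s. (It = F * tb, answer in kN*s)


It = 3626 * 416 = 1508416 kN*s

1508416 kN*s


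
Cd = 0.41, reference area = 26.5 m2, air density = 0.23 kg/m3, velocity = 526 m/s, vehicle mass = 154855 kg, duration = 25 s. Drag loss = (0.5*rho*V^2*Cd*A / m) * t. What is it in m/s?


D = 0.5 * 0.23 * 526^2 * 0.41 * 26.5 = 345699.75 N
a = 345699.75 / 154855 = 2.2324 m/s2
dV = 2.2324 * 25 = 55.8 m/s

55.8 m/s


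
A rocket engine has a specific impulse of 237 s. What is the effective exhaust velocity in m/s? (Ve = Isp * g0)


Ve = Isp * g0 = 237 * 9.81 = 2325.0 m/s

2325.0 m/s


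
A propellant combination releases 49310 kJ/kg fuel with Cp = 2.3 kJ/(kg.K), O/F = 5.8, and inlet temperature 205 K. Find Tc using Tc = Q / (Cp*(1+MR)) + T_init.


Tc = 49310 / (2.3 * (1 + 5.8)) + 205 = 3358 K

3358 K


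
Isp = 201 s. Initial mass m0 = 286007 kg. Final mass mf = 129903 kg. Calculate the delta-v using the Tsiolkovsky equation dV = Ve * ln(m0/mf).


Ve = 201 * 9.81 = 1971.81 m/s
dV = 1971.81 * ln(286007/129903) = 1556 m/s

1556 m/s


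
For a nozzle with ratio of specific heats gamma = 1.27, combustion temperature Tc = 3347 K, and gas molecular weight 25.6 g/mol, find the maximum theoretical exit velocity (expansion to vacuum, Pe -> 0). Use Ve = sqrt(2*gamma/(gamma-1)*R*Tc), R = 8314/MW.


R = 8314 / 25.6 = 324.77 J/(kg.K)
Ve = sqrt(2 * 1.27 / (1.27 - 1) * 324.77 * 3347) = 3198 m/s

3198 m/s


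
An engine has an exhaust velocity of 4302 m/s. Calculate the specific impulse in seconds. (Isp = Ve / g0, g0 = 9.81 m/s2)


Isp = Ve / g0 = 4302 / 9.81 = 438.5 s

438.5 s


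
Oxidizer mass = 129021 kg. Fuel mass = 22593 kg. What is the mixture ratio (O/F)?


MR = 129021 / 22593 = 5.71

5.71


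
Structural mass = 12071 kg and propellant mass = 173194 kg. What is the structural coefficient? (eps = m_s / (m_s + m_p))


eps = 12071 / (12071 + 173194) = 0.0652

0.0652


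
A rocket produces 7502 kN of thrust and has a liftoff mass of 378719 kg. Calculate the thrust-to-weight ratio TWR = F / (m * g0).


TWR = 7502000 / (378719 * 9.81) = 2.02

2.02


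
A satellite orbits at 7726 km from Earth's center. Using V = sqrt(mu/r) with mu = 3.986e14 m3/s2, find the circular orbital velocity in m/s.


V = sqrt(3.986e14 / 7726000) = 7183 m/s

7183 m/s


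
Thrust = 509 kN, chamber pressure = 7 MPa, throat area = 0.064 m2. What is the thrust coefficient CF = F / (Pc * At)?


CF = 509000 / (7e6 * 0.064) = 1.14

1.14


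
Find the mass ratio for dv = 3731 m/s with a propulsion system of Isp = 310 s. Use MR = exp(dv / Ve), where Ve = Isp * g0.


Ve = 310 * 9.81 = 3041.1 m/s
MR = exp(3731 / 3041.1) = 3.41

3.41


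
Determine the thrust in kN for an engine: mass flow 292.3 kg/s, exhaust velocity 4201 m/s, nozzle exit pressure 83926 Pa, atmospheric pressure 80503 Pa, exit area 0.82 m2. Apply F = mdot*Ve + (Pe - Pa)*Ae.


F = 292.3 * 4201 + (83926 - 80503) * 0.82 = 1.2308e+06 N = 1230.8 kN

1230.8 kN


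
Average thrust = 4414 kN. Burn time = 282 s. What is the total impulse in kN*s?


It = 4414 * 282 = 1244748 kN*s

1244748 kN*s


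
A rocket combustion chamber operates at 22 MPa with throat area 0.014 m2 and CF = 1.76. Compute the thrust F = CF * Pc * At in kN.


F = 1.76 * 22e6 * 0.014 = 542080.0 N = 542.1 kN

542.1 kN


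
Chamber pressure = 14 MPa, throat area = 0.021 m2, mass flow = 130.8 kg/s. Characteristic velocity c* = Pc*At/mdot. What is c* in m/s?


c* = 14e6 * 0.021 / 130.8 = 2248 m/s

2248 m/s


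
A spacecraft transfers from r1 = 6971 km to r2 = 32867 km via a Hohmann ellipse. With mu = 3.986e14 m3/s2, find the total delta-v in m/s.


V1 = sqrt(mu/r1) = 7561.73 m/s
dV1 = V1*(sqrt(2*r2/(r1+r2)) - 1) = 2151.58 m/s
V2 = sqrt(mu/r2) = 3482.48 m/s
dV2 = V2*(1 - sqrt(2*r1/(r1+r2))) = 1422.31 m/s
Total dV = 3574 m/s

3574 m/s


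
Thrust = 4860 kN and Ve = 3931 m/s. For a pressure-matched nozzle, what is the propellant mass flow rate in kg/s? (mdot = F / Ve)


mdot = F / Ve = 4860000 / 3931 = 1236.3 kg/s

1236.3 kg/s


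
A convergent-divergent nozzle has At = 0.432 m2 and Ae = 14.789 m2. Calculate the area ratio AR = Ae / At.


AR = 14.789 / 0.432 = 34.2

34.2


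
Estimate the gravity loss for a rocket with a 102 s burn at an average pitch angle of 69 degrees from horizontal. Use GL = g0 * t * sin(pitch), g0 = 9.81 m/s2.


GL = 9.81 * 102 * sin(69 deg) = 934 m/s

934 m/s


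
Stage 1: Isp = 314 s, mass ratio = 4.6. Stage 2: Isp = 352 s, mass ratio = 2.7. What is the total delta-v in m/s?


dV1 = 314 * 9.81 * ln(4.6) = 4700.8 m/s
dV2 = 352 * 9.81 * ln(2.7) = 3429.8 m/s
Total dV = 4700.8 + 3429.8 = 8130.6 m/s ~ 8131 m/s

8131 m/s


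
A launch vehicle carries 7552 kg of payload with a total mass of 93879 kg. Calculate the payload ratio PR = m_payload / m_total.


PR = 7552 / 93879 = 0.0804

0.0804


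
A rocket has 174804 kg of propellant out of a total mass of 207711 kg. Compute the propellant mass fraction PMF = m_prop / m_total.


PMF = 174804 / 207711 = 0.842

0.842


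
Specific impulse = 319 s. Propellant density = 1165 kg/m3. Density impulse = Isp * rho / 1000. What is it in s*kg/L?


rho*Isp = 319 * 1165 / 1000 = 372 s*kg/L

372 s*kg/L


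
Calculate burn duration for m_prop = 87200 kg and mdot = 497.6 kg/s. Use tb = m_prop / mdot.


tb = 87200 / 497.6 = 175.2 s

175.2 s


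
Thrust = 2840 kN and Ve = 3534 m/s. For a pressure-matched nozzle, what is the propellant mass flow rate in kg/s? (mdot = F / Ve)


mdot = F / Ve = 2840000 / 3534 = 803.6 kg/s

803.6 kg/s


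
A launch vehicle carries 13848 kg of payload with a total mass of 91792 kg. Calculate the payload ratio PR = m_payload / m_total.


PR = 13848 / 91792 = 0.1509

0.1509


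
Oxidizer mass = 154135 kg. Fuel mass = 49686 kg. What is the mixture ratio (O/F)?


MR = 154135 / 49686 = 3.1

3.1


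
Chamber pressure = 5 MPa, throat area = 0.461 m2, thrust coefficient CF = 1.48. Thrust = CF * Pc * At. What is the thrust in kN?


F = 1.48 * 5e6 * 0.461 = 3.4114e+06 N = 3411.4 kN

3411.4 kN


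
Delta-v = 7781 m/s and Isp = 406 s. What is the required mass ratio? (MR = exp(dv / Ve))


Ve = 406 * 9.81 = 3982.86 m/s
MR = exp(7781 / 3982.86) = 7.054

7.054


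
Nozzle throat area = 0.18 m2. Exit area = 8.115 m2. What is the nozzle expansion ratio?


AR = 8.115 / 0.18 = 45.1

45.1


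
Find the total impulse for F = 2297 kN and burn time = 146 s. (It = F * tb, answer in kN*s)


It = 2297 * 146 = 335362 kN*s

335362 kN*s


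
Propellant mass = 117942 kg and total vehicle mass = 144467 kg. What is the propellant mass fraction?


PMF = 117942 / 144467 = 0.816

0.816


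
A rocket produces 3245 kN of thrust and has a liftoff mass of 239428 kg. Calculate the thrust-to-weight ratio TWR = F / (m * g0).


TWR = 3245000 / (239428 * 9.81) = 1.38

1.38


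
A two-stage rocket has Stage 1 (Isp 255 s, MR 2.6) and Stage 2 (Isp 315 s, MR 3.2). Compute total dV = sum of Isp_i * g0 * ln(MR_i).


dV1 = 255 * 9.81 * ln(2.6) = 2390.3 m/s
dV2 = 315 * 9.81 * ln(3.2) = 3594.3 m/s
Total dV = 2390.3 + 3594.3 = 5984.6 m/s ~ 5985 m/s

5985 m/s


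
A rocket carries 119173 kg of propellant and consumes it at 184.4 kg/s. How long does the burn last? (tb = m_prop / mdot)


tb = 119173 / 184.4 = 646.3 s

646.3 s


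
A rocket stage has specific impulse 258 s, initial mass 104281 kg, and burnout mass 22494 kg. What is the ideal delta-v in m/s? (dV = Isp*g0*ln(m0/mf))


Ve = 258 * 9.81 = 2530.98 m/s
dV = 2530.98 * ln(104281/22494) = 3882 m/s

3882 m/s


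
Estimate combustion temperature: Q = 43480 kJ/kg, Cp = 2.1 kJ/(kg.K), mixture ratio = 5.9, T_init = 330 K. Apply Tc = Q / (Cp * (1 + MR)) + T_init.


Tc = 43480 / (2.1 * (1 + 5.9)) + 330 = 3331 K

3331 K


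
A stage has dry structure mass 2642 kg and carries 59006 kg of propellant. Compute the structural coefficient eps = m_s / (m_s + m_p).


eps = 2642 / (2642 + 59006) = 0.0429

0.0429


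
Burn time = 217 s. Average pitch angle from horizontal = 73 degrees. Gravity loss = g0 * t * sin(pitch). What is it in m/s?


GL = 9.81 * 217 * sin(73 deg) = 2036 m/s

2036 m/s


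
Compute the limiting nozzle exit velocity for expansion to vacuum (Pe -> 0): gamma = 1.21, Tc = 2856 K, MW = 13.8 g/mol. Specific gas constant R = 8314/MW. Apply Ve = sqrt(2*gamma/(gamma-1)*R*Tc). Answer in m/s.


R = 8314 / 13.8 = 602.46 J/(kg.K)
Ve = sqrt(2 * 1.21 / (1.21 - 1) * 602.46 * 2856) = 4453 m/s

4453 m/s


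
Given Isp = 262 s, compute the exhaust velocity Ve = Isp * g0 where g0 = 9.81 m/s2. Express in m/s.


Ve = Isp * g0 = 262 * 9.81 = 2570.2 m/s

2570.2 m/s


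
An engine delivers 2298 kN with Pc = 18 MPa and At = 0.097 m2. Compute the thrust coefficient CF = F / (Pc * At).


CF = 2298000 / (18e6 * 0.097) = 1.32

1.32


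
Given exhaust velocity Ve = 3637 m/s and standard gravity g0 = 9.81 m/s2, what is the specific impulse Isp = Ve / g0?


Isp = Ve / g0 = 3637 / 9.81 = 370.7 s

370.7 s


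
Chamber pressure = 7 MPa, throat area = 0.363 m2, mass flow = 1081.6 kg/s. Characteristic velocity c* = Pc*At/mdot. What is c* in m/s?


c* = 7e6 * 0.363 / 1081.6 = 2349 m/s

2349 m/s


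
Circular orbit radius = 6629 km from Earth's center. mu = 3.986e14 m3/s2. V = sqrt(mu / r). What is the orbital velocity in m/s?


V = sqrt(3.986e14 / 6629000) = 7754 m/s

7754 m/s


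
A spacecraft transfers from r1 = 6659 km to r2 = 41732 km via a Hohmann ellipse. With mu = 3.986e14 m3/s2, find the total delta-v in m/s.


V1 = sqrt(mu/r1) = 7736.85 m/s
dV1 = V1*(sqrt(2*r2/(r1+r2)) - 1) = 2424.03 m/s
V2 = sqrt(mu/r2) = 3090.54 m/s
dV2 = V2*(1 - sqrt(2*r1/(r1+r2))) = 1469.21 m/s
Total dV = 3893 m/s

3893 m/s


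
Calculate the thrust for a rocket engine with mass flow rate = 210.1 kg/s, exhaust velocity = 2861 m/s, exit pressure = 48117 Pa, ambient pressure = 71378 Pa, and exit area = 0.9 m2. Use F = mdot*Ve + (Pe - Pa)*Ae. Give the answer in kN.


F = 210.1 * 2861 + (48117 - 71378) * 0.9 = 580161.0 N = 580.2 kN

580.2 kN


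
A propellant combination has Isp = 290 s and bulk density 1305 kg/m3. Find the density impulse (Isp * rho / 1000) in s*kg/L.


rho*Isp = 290 * 1305 / 1000 = 378 s*kg/L

378 s*kg/L


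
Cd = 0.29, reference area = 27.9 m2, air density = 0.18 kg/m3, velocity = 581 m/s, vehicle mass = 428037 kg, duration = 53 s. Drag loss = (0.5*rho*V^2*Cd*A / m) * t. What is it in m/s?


D = 0.5 * 0.18 * 581^2 * 0.29 * 27.9 = 245808.54 N
a = 245808.54 / 428037 = 0.5743 m/s2
dV = 0.5743 * 53 = 30.4 m/s

30.4 m/s


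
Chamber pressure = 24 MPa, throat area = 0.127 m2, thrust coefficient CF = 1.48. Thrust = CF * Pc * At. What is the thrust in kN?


F = 1.48 * 24e6 * 0.127 = 4.5110e+06 N = 4511.0 kN

4511.0 kN


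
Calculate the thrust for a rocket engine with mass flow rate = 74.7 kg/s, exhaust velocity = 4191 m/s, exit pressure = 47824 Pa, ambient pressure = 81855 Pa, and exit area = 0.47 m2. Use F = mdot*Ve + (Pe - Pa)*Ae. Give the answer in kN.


F = 74.7 * 4191 + (47824 - 81855) * 0.47 = 297073.0 N = 297.1 kN

297.1 kN


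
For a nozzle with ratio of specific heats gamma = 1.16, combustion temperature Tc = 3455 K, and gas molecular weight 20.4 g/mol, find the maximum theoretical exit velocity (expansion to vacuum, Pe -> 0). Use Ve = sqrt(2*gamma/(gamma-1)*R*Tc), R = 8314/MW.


R = 8314 / 20.4 = 407.55 J/(kg.K)
Ve = sqrt(2 * 1.16 / (1.16 - 1) * 407.55 * 3455) = 4519 m/s

4519 m/s


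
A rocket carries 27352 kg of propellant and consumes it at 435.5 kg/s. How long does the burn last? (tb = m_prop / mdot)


tb = 27352 / 435.5 = 62.8 s

62.8 s


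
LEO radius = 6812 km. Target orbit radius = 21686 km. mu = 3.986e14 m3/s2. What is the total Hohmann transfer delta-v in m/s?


V1 = sqrt(mu/r1) = 7649.47 m/s
dV1 = V1*(sqrt(2*r2/(r1+r2)) - 1) = 1787.42 m/s
V2 = sqrt(mu/r2) = 4287.25 m/s
dV2 = V2*(1 - sqrt(2*r1/(r1+r2))) = 1322.94 m/s
Total dV = 3110 m/s

3110 m/s


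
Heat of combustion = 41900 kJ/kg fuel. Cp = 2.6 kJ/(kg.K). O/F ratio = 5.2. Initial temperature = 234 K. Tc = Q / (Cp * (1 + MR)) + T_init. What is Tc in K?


Tc = 41900 / (2.6 * (1 + 5.2)) + 234 = 2833 K

2833 K


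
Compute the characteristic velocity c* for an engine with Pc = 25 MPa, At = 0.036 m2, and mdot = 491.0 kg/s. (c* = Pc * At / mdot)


c* = 25e6 * 0.036 / 491.0 = 1833 m/s

1833 m/s


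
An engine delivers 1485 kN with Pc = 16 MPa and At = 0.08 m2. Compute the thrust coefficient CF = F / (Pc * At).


CF = 1485000 / (16e6 * 0.08) = 1.16

1.16


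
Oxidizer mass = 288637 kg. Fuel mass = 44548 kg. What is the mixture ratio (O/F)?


MR = 288637 / 44548 = 6.48

6.48


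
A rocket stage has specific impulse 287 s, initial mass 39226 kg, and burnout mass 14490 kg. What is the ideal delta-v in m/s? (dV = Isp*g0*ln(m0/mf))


Ve = 287 * 9.81 = 2815.47 m/s
dV = 2815.47 * ln(39226/14490) = 2804 m/s

2804 m/s


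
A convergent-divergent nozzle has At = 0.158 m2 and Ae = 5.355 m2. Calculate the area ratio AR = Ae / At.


AR = 5.355 / 0.158 = 33.9

33.9


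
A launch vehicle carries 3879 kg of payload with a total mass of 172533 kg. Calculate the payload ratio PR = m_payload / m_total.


PR = 3879 / 172533 = 0.0225

0.0225


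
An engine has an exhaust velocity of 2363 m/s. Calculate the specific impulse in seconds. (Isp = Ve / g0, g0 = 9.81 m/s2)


Isp = Ve / g0 = 2363 / 9.81 = 240.9 s

240.9 s


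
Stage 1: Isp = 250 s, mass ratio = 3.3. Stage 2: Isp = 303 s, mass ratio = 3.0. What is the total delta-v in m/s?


dV1 = 250 * 9.81 * ln(3.3) = 2928.1 m/s
dV2 = 303 * 9.81 * ln(3.0) = 3265.5 m/s
Total dV = 2928.1 + 3265.5 = 6193.6 m/s ~ 6194 m/s

6194 m/s


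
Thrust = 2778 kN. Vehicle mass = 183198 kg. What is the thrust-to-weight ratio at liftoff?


TWR = 2778000 / (183198 * 9.81) = 1.55

1.55


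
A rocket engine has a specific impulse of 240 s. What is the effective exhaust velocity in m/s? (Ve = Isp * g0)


Ve = Isp * g0 = 240 * 9.81 = 2354.4 m/s

2354.4 m/s


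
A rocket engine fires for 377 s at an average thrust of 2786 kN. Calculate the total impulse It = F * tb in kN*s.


It = 2786 * 377 = 1050322 kN*s

1050322 kN*s


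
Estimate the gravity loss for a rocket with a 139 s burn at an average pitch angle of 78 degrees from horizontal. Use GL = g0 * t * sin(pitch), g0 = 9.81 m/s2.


GL = 9.81 * 139 * sin(78 deg) = 1334 m/s

1334 m/s
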